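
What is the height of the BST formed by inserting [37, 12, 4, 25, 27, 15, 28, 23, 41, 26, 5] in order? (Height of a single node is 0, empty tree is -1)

Insertion order: [37, 12, 4, 25, 27, 15, 28, 23, 41, 26, 5]
Tree (level-order array): [37, 12, 41, 4, 25, None, None, None, 5, 15, 27, None, None, None, 23, 26, 28]
Compute height bottom-up (empty subtree = -1):
  height(5) = 1 + max(-1, -1) = 0
  height(4) = 1 + max(-1, 0) = 1
  height(23) = 1 + max(-1, -1) = 0
  height(15) = 1 + max(-1, 0) = 1
  height(26) = 1 + max(-1, -1) = 0
  height(28) = 1 + max(-1, -1) = 0
  height(27) = 1 + max(0, 0) = 1
  height(25) = 1 + max(1, 1) = 2
  height(12) = 1 + max(1, 2) = 3
  height(41) = 1 + max(-1, -1) = 0
  height(37) = 1 + max(3, 0) = 4
Height = 4


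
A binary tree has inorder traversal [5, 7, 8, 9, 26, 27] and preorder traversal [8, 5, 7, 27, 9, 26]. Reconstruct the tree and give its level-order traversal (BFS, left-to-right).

Inorder:  [5, 7, 8, 9, 26, 27]
Preorder: [8, 5, 7, 27, 9, 26]
Algorithm: preorder visits root first, so consume preorder in order;
for each root, split the current inorder slice at that value into
left-subtree inorder and right-subtree inorder, then recurse.
Recursive splits:
  root=8; inorder splits into left=[5, 7], right=[9, 26, 27]
  root=5; inorder splits into left=[], right=[7]
  root=7; inorder splits into left=[], right=[]
  root=27; inorder splits into left=[9, 26], right=[]
  root=9; inorder splits into left=[], right=[26]
  root=26; inorder splits into left=[], right=[]
Reconstructed level-order: [8, 5, 27, 7, 9, 26]


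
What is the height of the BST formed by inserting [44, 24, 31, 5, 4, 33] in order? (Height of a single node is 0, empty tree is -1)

Insertion order: [44, 24, 31, 5, 4, 33]
Tree (level-order array): [44, 24, None, 5, 31, 4, None, None, 33]
Compute height bottom-up (empty subtree = -1):
  height(4) = 1 + max(-1, -1) = 0
  height(5) = 1 + max(0, -1) = 1
  height(33) = 1 + max(-1, -1) = 0
  height(31) = 1 + max(-1, 0) = 1
  height(24) = 1 + max(1, 1) = 2
  height(44) = 1 + max(2, -1) = 3
Height = 3


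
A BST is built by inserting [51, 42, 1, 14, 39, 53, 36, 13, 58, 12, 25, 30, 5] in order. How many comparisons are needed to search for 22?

Search path for 22: 51 -> 42 -> 1 -> 14 -> 39 -> 36 -> 25
Found: False
Comparisons: 7


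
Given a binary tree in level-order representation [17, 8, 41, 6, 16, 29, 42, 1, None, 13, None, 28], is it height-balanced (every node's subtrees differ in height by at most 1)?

Tree (level-order array): [17, 8, 41, 6, 16, 29, 42, 1, None, 13, None, 28]
Definition: a tree is height-balanced if, at every node, |h(left) - h(right)| <= 1 (empty subtree has height -1).
Bottom-up per-node check:
  node 1: h_left=-1, h_right=-1, diff=0 [OK], height=0
  node 6: h_left=0, h_right=-1, diff=1 [OK], height=1
  node 13: h_left=-1, h_right=-1, diff=0 [OK], height=0
  node 16: h_left=0, h_right=-1, diff=1 [OK], height=1
  node 8: h_left=1, h_right=1, diff=0 [OK], height=2
  node 28: h_left=-1, h_right=-1, diff=0 [OK], height=0
  node 29: h_left=0, h_right=-1, diff=1 [OK], height=1
  node 42: h_left=-1, h_right=-1, diff=0 [OK], height=0
  node 41: h_left=1, h_right=0, diff=1 [OK], height=2
  node 17: h_left=2, h_right=2, diff=0 [OK], height=3
All nodes satisfy the balance condition.
Result: Balanced


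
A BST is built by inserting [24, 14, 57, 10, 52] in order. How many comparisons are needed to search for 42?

Search path for 42: 24 -> 57 -> 52
Found: False
Comparisons: 3


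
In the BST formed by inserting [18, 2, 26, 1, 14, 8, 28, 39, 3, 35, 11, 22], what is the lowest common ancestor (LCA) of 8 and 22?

Tree insertion order: [18, 2, 26, 1, 14, 8, 28, 39, 3, 35, 11, 22]
Tree (level-order array): [18, 2, 26, 1, 14, 22, 28, None, None, 8, None, None, None, None, 39, 3, 11, 35]
In a BST, the LCA of p=8, q=22 is the first node v on the
root-to-leaf path with p <= v <= q (go left if both < v, right if both > v).
Walk from root:
  at 18: 8 <= 18 <= 22, this is the LCA
LCA = 18


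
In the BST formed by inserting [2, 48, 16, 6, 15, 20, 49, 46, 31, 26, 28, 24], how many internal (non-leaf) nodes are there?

Tree built from: [2, 48, 16, 6, 15, 20, 49, 46, 31, 26, 28, 24]
Tree (level-order array): [2, None, 48, 16, 49, 6, 20, None, None, None, 15, None, 46, None, None, 31, None, 26, None, 24, 28]
Rule: An internal node has at least one child.
Per-node child counts:
  node 2: 1 child(ren)
  node 48: 2 child(ren)
  node 16: 2 child(ren)
  node 6: 1 child(ren)
  node 15: 0 child(ren)
  node 20: 1 child(ren)
  node 46: 1 child(ren)
  node 31: 1 child(ren)
  node 26: 2 child(ren)
  node 24: 0 child(ren)
  node 28: 0 child(ren)
  node 49: 0 child(ren)
Matching nodes: [2, 48, 16, 6, 20, 46, 31, 26]
Count of internal (non-leaf) nodes: 8


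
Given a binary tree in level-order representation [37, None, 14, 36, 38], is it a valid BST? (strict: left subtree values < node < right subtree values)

Level-order array: [37, None, 14, 36, 38]
Validate using subtree bounds (lo, hi): at each node, require lo < value < hi,
then recurse left with hi=value and right with lo=value.
Preorder trace (stopping at first violation):
  at node 37 with bounds (-inf, +inf): OK
  at node 14 with bounds (37, +inf): VIOLATION
Node 14 violates its bound: not (37 < 14 < +inf).
Result: Not a valid BST


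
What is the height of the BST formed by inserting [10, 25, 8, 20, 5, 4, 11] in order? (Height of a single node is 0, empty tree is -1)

Insertion order: [10, 25, 8, 20, 5, 4, 11]
Tree (level-order array): [10, 8, 25, 5, None, 20, None, 4, None, 11]
Compute height bottom-up (empty subtree = -1):
  height(4) = 1 + max(-1, -1) = 0
  height(5) = 1 + max(0, -1) = 1
  height(8) = 1 + max(1, -1) = 2
  height(11) = 1 + max(-1, -1) = 0
  height(20) = 1 + max(0, -1) = 1
  height(25) = 1 + max(1, -1) = 2
  height(10) = 1 + max(2, 2) = 3
Height = 3


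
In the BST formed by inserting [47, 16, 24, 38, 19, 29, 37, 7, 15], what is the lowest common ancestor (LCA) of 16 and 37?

Tree insertion order: [47, 16, 24, 38, 19, 29, 37, 7, 15]
Tree (level-order array): [47, 16, None, 7, 24, None, 15, 19, 38, None, None, None, None, 29, None, None, 37]
In a BST, the LCA of p=16, q=37 is the first node v on the
root-to-leaf path with p <= v <= q (go left if both < v, right if both > v).
Walk from root:
  at 47: both 16 and 37 < 47, go left
  at 16: 16 <= 16 <= 37, this is the LCA
LCA = 16


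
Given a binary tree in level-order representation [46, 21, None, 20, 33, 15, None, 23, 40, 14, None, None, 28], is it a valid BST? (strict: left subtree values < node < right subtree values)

Level-order array: [46, 21, None, 20, 33, 15, None, 23, 40, 14, None, None, 28]
Validate using subtree bounds (lo, hi): at each node, require lo < value < hi,
then recurse left with hi=value and right with lo=value.
Preorder trace (stopping at first violation):
  at node 46 with bounds (-inf, +inf): OK
  at node 21 with bounds (-inf, 46): OK
  at node 20 with bounds (-inf, 21): OK
  at node 15 with bounds (-inf, 20): OK
  at node 14 with bounds (-inf, 15): OK
  at node 33 with bounds (21, 46): OK
  at node 23 with bounds (21, 33): OK
  at node 28 with bounds (23, 33): OK
  at node 40 with bounds (33, 46): OK
No violation found at any node.
Result: Valid BST


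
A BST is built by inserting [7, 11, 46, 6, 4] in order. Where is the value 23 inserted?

Starting tree (level order): [7, 6, 11, 4, None, None, 46]
Insertion path: 7 -> 11 -> 46
Result: insert 23 as left child of 46
Final tree (level order): [7, 6, 11, 4, None, None, 46, None, None, 23]


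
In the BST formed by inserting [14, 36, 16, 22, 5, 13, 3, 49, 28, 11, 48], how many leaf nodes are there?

Tree built from: [14, 36, 16, 22, 5, 13, 3, 49, 28, 11, 48]
Tree (level-order array): [14, 5, 36, 3, 13, 16, 49, None, None, 11, None, None, 22, 48, None, None, None, None, 28]
Rule: A leaf has 0 children.
Per-node child counts:
  node 14: 2 child(ren)
  node 5: 2 child(ren)
  node 3: 0 child(ren)
  node 13: 1 child(ren)
  node 11: 0 child(ren)
  node 36: 2 child(ren)
  node 16: 1 child(ren)
  node 22: 1 child(ren)
  node 28: 0 child(ren)
  node 49: 1 child(ren)
  node 48: 0 child(ren)
Matching nodes: [3, 11, 28, 48]
Count of leaf nodes: 4


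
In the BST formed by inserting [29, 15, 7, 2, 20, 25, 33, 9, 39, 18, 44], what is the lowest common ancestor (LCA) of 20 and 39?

Tree insertion order: [29, 15, 7, 2, 20, 25, 33, 9, 39, 18, 44]
Tree (level-order array): [29, 15, 33, 7, 20, None, 39, 2, 9, 18, 25, None, 44]
In a BST, the LCA of p=20, q=39 is the first node v on the
root-to-leaf path with p <= v <= q (go left if both < v, right if both > v).
Walk from root:
  at 29: 20 <= 29 <= 39, this is the LCA
LCA = 29


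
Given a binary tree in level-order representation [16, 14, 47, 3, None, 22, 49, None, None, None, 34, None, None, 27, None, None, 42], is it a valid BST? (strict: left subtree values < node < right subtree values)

Level-order array: [16, 14, 47, 3, None, 22, 49, None, None, None, 34, None, None, 27, None, None, 42]
Validate using subtree bounds (lo, hi): at each node, require lo < value < hi,
then recurse left with hi=value and right with lo=value.
Preorder trace (stopping at first violation):
  at node 16 with bounds (-inf, +inf): OK
  at node 14 with bounds (-inf, 16): OK
  at node 3 with bounds (-inf, 14): OK
  at node 47 with bounds (16, +inf): OK
  at node 22 with bounds (16, 47): OK
  at node 34 with bounds (22, 47): OK
  at node 27 with bounds (22, 34): OK
  at node 42 with bounds (27, 34): VIOLATION
Node 42 violates its bound: not (27 < 42 < 34).
Result: Not a valid BST


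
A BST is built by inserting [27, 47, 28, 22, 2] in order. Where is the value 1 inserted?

Starting tree (level order): [27, 22, 47, 2, None, 28]
Insertion path: 27 -> 22 -> 2
Result: insert 1 as left child of 2
Final tree (level order): [27, 22, 47, 2, None, 28, None, 1]


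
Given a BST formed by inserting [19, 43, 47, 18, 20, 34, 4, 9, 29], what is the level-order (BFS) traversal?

Tree insertion order: [19, 43, 47, 18, 20, 34, 4, 9, 29]
Tree (level-order array): [19, 18, 43, 4, None, 20, 47, None, 9, None, 34, None, None, None, None, 29]
BFS from the root, enqueuing left then right child of each popped node:
  queue [19] -> pop 19, enqueue [18, 43], visited so far: [19]
  queue [18, 43] -> pop 18, enqueue [4], visited so far: [19, 18]
  queue [43, 4] -> pop 43, enqueue [20, 47], visited so far: [19, 18, 43]
  queue [4, 20, 47] -> pop 4, enqueue [9], visited so far: [19, 18, 43, 4]
  queue [20, 47, 9] -> pop 20, enqueue [34], visited so far: [19, 18, 43, 4, 20]
  queue [47, 9, 34] -> pop 47, enqueue [none], visited so far: [19, 18, 43, 4, 20, 47]
  queue [9, 34] -> pop 9, enqueue [none], visited so far: [19, 18, 43, 4, 20, 47, 9]
  queue [34] -> pop 34, enqueue [29], visited so far: [19, 18, 43, 4, 20, 47, 9, 34]
  queue [29] -> pop 29, enqueue [none], visited so far: [19, 18, 43, 4, 20, 47, 9, 34, 29]
Result: [19, 18, 43, 4, 20, 47, 9, 34, 29]


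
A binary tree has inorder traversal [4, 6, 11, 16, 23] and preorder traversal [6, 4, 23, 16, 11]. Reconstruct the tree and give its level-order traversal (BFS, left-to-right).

Inorder:  [4, 6, 11, 16, 23]
Preorder: [6, 4, 23, 16, 11]
Algorithm: preorder visits root first, so consume preorder in order;
for each root, split the current inorder slice at that value into
left-subtree inorder and right-subtree inorder, then recurse.
Recursive splits:
  root=6; inorder splits into left=[4], right=[11, 16, 23]
  root=4; inorder splits into left=[], right=[]
  root=23; inorder splits into left=[11, 16], right=[]
  root=16; inorder splits into left=[11], right=[]
  root=11; inorder splits into left=[], right=[]
Reconstructed level-order: [6, 4, 23, 16, 11]


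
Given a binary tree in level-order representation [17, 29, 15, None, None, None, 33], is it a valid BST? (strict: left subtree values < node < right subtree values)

Level-order array: [17, 29, 15, None, None, None, 33]
Validate using subtree bounds (lo, hi): at each node, require lo < value < hi,
then recurse left with hi=value and right with lo=value.
Preorder trace (stopping at first violation):
  at node 17 with bounds (-inf, +inf): OK
  at node 29 with bounds (-inf, 17): VIOLATION
Node 29 violates its bound: not (-inf < 29 < 17).
Result: Not a valid BST


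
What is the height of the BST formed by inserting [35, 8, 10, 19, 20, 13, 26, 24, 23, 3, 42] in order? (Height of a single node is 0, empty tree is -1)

Insertion order: [35, 8, 10, 19, 20, 13, 26, 24, 23, 3, 42]
Tree (level-order array): [35, 8, 42, 3, 10, None, None, None, None, None, 19, 13, 20, None, None, None, 26, 24, None, 23]
Compute height bottom-up (empty subtree = -1):
  height(3) = 1 + max(-1, -1) = 0
  height(13) = 1 + max(-1, -1) = 0
  height(23) = 1 + max(-1, -1) = 0
  height(24) = 1 + max(0, -1) = 1
  height(26) = 1 + max(1, -1) = 2
  height(20) = 1 + max(-1, 2) = 3
  height(19) = 1 + max(0, 3) = 4
  height(10) = 1 + max(-1, 4) = 5
  height(8) = 1 + max(0, 5) = 6
  height(42) = 1 + max(-1, -1) = 0
  height(35) = 1 + max(6, 0) = 7
Height = 7


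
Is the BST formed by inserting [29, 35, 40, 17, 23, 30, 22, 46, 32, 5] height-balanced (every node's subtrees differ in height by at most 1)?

Tree (level-order array): [29, 17, 35, 5, 23, 30, 40, None, None, 22, None, None, 32, None, 46]
Definition: a tree is height-balanced if, at every node, |h(left) - h(right)| <= 1 (empty subtree has height -1).
Bottom-up per-node check:
  node 5: h_left=-1, h_right=-1, diff=0 [OK], height=0
  node 22: h_left=-1, h_right=-1, diff=0 [OK], height=0
  node 23: h_left=0, h_right=-1, diff=1 [OK], height=1
  node 17: h_left=0, h_right=1, diff=1 [OK], height=2
  node 32: h_left=-1, h_right=-1, diff=0 [OK], height=0
  node 30: h_left=-1, h_right=0, diff=1 [OK], height=1
  node 46: h_left=-1, h_right=-1, diff=0 [OK], height=0
  node 40: h_left=-1, h_right=0, diff=1 [OK], height=1
  node 35: h_left=1, h_right=1, diff=0 [OK], height=2
  node 29: h_left=2, h_right=2, diff=0 [OK], height=3
All nodes satisfy the balance condition.
Result: Balanced


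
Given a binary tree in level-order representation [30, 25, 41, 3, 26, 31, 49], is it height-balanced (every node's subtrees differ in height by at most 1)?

Tree (level-order array): [30, 25, 41, 3, 26, 31, 49]
Definition: a tree is height-balanced if, at every node, |h(left) - h(right)| <= 1 (empty subtree has height -1).
Bottom-up per-node check:
  node 3: h_left=-1, h_right=-1, diff=0 [OK], height=0
  node 26: h_left=-1, h_right=-1, diff=0 [OK], height=0
  node 25: h_left=0, h_right=0, diff=0 [OK], height=1
  node 31: h_left=-1, h_right=-1, diff=0 [OK], height=0
  node 49: h_left=-1, h_right=-1, diff=0 [OK], height=0
  node 41: h_left=0, h_right=0, diff=0 [OK], height=1
  node 30: h_left=1, h_right=1, diff=0 [OK], height=2
All nodes satisfy the balance condition.
Result: Balanced


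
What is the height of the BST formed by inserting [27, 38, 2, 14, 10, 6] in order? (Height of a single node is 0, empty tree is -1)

Insertion order: [27, 38, 2, 14, 10, 6]
Tree (level-order array): [27, 2, 38, None, 14, None, None, 10, None, 6]
Compute height bottom-up (empty subtree = -1):
  height(6) = 1 + max(-1, -1) = 0
  height(10) = 1 + max(0, -1) = 1
  height(14) = 1 + max(1, -1) = 2
  height(2) = 1 + max(-1, 2) = 3
  height(38) = 1 + max(-1, -1) = 0
  height(27) = 1 + max(3, 0) = 4
Height = 4


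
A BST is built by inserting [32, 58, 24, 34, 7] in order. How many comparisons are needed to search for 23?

Search path for 23: 32 -> 24 -> 7
Found: False
Comparisons: 3


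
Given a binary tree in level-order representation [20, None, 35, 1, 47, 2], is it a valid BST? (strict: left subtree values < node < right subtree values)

Level-order array: [20, None, 35, 1, 47, 2]
Validate using subtree bounds (lo, hi): at each node, require lo < value < hi,
then recurse left with hi=value and right with lo=value.
Preorder trace (stopping at first violation):
  at node 20 with bounds (-inf, +inf): OK
  at node 35 with bounds (20, +inf): OK
  at node 1 with bounds (20, 35): VIOLATION
Node 1 violates its bound: not (20 < 1 < 35).
Result: Not a valid BST


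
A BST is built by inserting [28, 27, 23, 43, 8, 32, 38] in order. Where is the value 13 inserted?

Starting tree (level order): [28, 27, 43, 23, None, 32, None, 8, None, None, 38]
Insertion path: 28 -> 27 -> 23 -> 8
Result: insert 13 as right child of 8
Final tree (level order): [28, 27, 43, 23, None, 32, None, 8, None, None, 38, None, 13]


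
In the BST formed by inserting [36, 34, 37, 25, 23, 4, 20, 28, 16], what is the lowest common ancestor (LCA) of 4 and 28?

Tree insertion order: [36, 34, 37, 25, 23, 4, 20, 28, 16]
Tree (level-order array): [36, 34, 37, 25, None, None, None, 23, 28, 4, None, None, None, None, 20, 16]
In a BST, the LCA of p=4, q=28 is the first node v on the
root-to-leaf path with p <= v <= q (go left if both < v, right if both > v).
Walk from root:
  at 36: both 4 and 28 < 36, go left
  at 34: both 4 and 28 < 34, go left
  at 25: 4 <= 25 <= 28, this is the LCA
LCA = 25


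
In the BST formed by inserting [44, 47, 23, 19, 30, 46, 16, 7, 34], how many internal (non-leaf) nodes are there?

Tree built from: [44, 47, 23, 19, 30, 46, 16, 7, 34]
Tree (level-order array): [44, 23, 47, 19, 30, 46, None, 16, None, None, 34, None, None, 7]
Rule: An internal node has at least one child.
Per-node child counts:
  node 44: 2 child(ren)
  node 23: 2 child(ren)
  node 19: 1 child(ren)
  node 16: 1 child(ren)
  node 7: 0 child(ren)
  node 30: 1 child(ren)
  node 34: 0 child(ren)
  node 47: 1 child(ren)
  node 46: 0 child(ren)
Matching nodes: [44, 23, 19, 16, 30, 47]
Count of internal (non-leaf) nodes: 6


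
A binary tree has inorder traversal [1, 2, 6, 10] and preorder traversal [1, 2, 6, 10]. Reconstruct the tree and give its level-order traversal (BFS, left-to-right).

Inorder:  [1, 2, 6, 10]
Preorder: [1, 2, 6, 10]
Algorithm: preorder visits root first, so consume preorder in order;
for each root, split the current inorder slice at that value into
left-subtree inorder and right-subtree inorder, then recurse.
Recursive splits:
  root=1; inorder splits into left=[], right=[2, 6, 10]
  root=2; inorder splits into left=[], right=[6, 10]
  root=6; inorder splits into left=[], right=[10]
  root=10; inorder splits into left=[], right=[]
Reconstructed level-order: [1, 2, 6, 10]


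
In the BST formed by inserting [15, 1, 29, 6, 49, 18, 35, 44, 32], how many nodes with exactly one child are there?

Tree built from: [15, 1, 29, 6, 49, 18, 35, 44, 32]
Tree (level-order array): [15, 1, 29, None, 6, 18, 49, None, None, None, None, 35, None, 32, 44]
Rule: These are nodes with exactly 1 non-null child.
Per-node child counts:
  node 15: 2 child(ren)
  node 1: 1 child(ren)
  node 6: 0 child(ren)
  node 29: 2 child(ren)
  node 18: 0 child(ren)
  node 49: 1 child(ren)
  node 35: 2 child(ren)
  node 32: 0 child(ren)
  node 44: 0 child(ren)
Matching nodes: [1, 49]
Count of nodes with exactly one child: 2


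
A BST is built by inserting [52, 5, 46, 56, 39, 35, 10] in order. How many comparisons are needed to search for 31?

Search path for 31: 52 -> 5 -> 46 -> 39 -> 35 -> 10
Found: False
Comparisons: 6


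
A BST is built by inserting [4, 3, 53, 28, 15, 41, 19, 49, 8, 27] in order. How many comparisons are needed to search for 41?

Search path for 41: 4 -> 53 -> 28 -> 41
Found: True
Comparisons: 4


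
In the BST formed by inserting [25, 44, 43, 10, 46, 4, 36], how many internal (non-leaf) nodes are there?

Tree built from: [25, 44, 43, 10, 46, 4, 36]
Tree (level-order array): [25, 10, 44, 4, None, 43, 46, None, None, 36]
Rule: An internal node has at least one child.
Per-node child counts:
  node 25: 2 child(ren)
  node 10: 1 child(ren)
  node 4: 0 child(ren)
  node 44: 2 child(ren)
  node 43: 1 child(ren)
  node 36: 0 child(ren)
  node 46: 0 child(ren)
Matching nodes: [25, 10, 44, 43]
Count of internal (non-leaf) nodes: 4


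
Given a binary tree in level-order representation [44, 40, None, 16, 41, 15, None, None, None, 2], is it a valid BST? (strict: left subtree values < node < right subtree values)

Level-order array: [44, 40, None, 16, 41, 15, None, None, None, 2]
Validate using subtree bounds (lo, hi): at each node, require lo < value < hi,
then recurse left with hi=value and right with lo=value.
Preorder trace (stopping at first violation):
  at node 44 with bounds (-inf, +inf): OK
  at node 40 with bounds (-inf, 44): OK
  at node 16 with bounds (-inf, 40): OK
  at node 15 with bounds (-inf, 16): OK
  at node 2 with bounds (-inf, 15): OK
  at node 41 with bounds (40, 44): OK
No violation found at any node.
Result: Valid BST


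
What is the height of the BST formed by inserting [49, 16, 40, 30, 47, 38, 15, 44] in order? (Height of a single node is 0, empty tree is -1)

Insertion order: [49, 16, 40, 30, 47, 38, 15, 44]
Tree (level-order array): [49, 16, None, 15, 40, None, None, 30, 47, None, 38, 44]
Compute height bottom-up (empty subtree = -1):
  height(15) = 1 + max(-1, -1) = 0
  height(38) = 1 + max(-1, -1) = 0
  height(30) = 1 + max(-1, 0) = 1
  height(44) = 1 + max(-1, -1) = 0
  height(47) = 1 + max(0, -1) = 1
  height(40) = 1 + max(1, 1) = 2
  height(16) = 1 + max(0, 2) = 3
  height(49) = 1 + max(3, -1) = 4
Height = 4


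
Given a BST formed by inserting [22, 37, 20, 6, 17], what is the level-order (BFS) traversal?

Tree insertion order: [22, 37, 20, 6, 17]
Tree (level-order array): [22, 20, 37, 6, None, None, None, None, 17]
BFS from the root, enqueuing left then right child of each popped node:
  queue [22] -> pop 22, enqueue [20, 37], visited so far: [22]
  queue [20, 37] -> pop 20, enqueue [6], visited so far: [22, 20]
  queue [37, 6] -> pop 37, enqueue [none], visited so far: [22, 20, 37]
  queue [6] -> pop 6, enqueue [17], visited so far: [22, 20, 37, 6]
  queue [17] -> pop 17, enqueue [none], visited so far: [22, 20, 37, 6, 17]
Result: [22, 20, 37, 6, 17]


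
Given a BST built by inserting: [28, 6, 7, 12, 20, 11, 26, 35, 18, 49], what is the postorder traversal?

Tree insertion order: [28, 6, 7, 12, 20, 11, 26, 35, 18, 49]
Tree (level-order array): [28, 6, 35, None, 7, None, 49, None, 12, None, None, 11, 20, None, None, 18, 26]
Postorder traversal: [11, 18, 26, 20, 12, 7, 6, 49, 35, 28]


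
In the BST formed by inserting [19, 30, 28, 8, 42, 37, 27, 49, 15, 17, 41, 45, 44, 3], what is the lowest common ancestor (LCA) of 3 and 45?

Tree insertion order: [19, 30, 28, 8, 42, 37, 27, 49, 15, 17, 41, 45, 44, 3]
Tree (level-order array): [19, 8, 30, 3, 15, 28, 42, None, None, None, 17, 27, None, 37, 49, None, None, None, None, None, 41, 45, None, None, None, 44]
In a BST, the LCA of p=3, q=45 is the first node v on the
root-to-leaf path with p <= v <= q (go left if both < v, right if both > v).
Walk from root:
  at 19: 3 <= 19 <= 45, this is the LCA
LCA = 19


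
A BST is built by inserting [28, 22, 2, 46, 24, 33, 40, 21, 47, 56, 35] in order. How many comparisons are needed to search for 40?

Search path for 40: 28 -> 46 -> 33 -> 40
Found: True
Comparisons: 4


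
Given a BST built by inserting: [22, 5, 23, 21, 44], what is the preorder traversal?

Tree insertion order: [22, 5, 23, 21, 44]
Tree (level-order array): [22, 5, 23, None, 21, None, 44]
Preorder traversal: [22, 5, 21, 23, 44]


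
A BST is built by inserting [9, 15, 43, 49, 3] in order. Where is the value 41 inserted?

Starting tree (level order): [9, 3, 15, None, None, None, 43, None, 49]
Insertion path: 9 -> 15 -> 43
Result: insert 41 as left child of 43
Final tree (level order): [9, 3, 15, None, None, None, 43, 41, 49]


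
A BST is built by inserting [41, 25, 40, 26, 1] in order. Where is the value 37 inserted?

Starting tree (level order): [41, 25, None, 1, 40, None, None, 26]
Insertion path: 41 -> 25 -> 40 -> 26
Result: insert 37 as right child of 26
Final tree (level order): [41, 25, None, 1, 40, None, None, 26, None, None, 37]


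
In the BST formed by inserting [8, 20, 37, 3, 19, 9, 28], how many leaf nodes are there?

Tree built from: [8, 20, 37, 3, 19, 9, 28]
Tree (level-order array): [8, 3, 20, None, None, 19, 37, 9, None, 28]
Rule: A leaf has 0 children.
Per-node child counts:
  node 8: 2 child(ren)
  node 3: 0 child(ren)
  node 20: 2 child(ren)
  node 19: 1 child(ren)
  node 9: 0 child(ren)
  node 37: 1 child(ren)
  node 28: 0 child(ren)
Matching nodes: [3, 9, 28]
Count of leaf nodes: 3


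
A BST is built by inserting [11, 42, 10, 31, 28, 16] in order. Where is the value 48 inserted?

Starting tree (level order): [11, 10, 42, None, None, 31, None, 28, None, 16]
Insertion path: 11 -> 42
Result: insert 48 as right child of 42
Final tree (level order): [11, 10, 42, None, None, 31, 48, 28, None, None, None, 16]


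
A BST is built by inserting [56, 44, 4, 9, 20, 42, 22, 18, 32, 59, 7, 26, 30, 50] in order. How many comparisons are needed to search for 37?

Search path for 37: 56 -> 44 -> 4 -> 9 -> 20 -> 42 -> 22 -> 32
Found: False
Comparisons: 8


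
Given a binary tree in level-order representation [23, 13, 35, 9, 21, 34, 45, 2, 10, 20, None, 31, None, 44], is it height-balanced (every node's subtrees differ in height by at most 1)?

Tree (level-order array): [23, 13, 35, 9, 21, 34, 45, 2, 10, 20, None, 31, None, 44]
Definition: a tree is height-balanced if, at every node, |h(left) - h(right)| <= 1 (empty subtree has height -1).
Bottom-up per-node check:
  node 2: h_left=-1, h_right=-1, diff=0 [OK], height=0
  node 10: h_left=-1, h_right=-1, diff=0 [OK], height=0
  node 9: h_left=0, h_right=0, diff=0 [OK], height=1
  node 20: h_left=-1, h_right=-1, diff=0 [OK], height=0
  node 21: h_left=0, h_right=-1, diff=1 [OK], height=1
  node 13: h_left=1, h_right=1, diff=0 [OK], height=2
  node 31: h_left=-1, h_right=-1, diff=0 [OK], height=0
  node 34: h_left=0, h_right=-1, diff=1 [OK], height=1
  node 44: h_left=-1, h_right=-1, diff=0 [OK], height=0
  node 45: h_left=0, h_right=-1, diff=1 [OK], height=1
  node 35: h_left=1, h_right=1, diff=0 [OK], height=2
  node 23: h_left=2, h_right=2, diff=0 [OK], height=3
All nodes satisfy the balance condition.
Result: Balanced


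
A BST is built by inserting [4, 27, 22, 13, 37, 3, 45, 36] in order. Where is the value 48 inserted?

Starting tree (level order): [4, 3, 27, None, None, 22, 37, 13, None, 36, 45]
Insertion path: 4 -> 27 -> 37 -> 45
Result: insert 48 as right child of 45
Final tree (level order): [4, 3, 27, None, None, 22, 37, 13, None, 36, 45, None, None, None, None, None, 48]


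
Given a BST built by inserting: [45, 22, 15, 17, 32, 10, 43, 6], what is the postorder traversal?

Tree insertion order: [45, 22, 15, 17, 32, 10, 43, 6]
Tree (level-order array): [45, 22, None, 15, 32, 10, 17, None, 43, 6]
Postorder traversal: [6, 10, 17, 15, 43, 32, 22, 45]


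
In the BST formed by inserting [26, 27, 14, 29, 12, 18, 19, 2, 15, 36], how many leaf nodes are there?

Tree built from: [26, 27, 14, 29, 12, 18, 19, 2, 15, 36]
Tree (level-order array): [26, 14, 27, 12, 18, None, 29, 2, None, 15, 19, None, 36]
Rule: A leaf has 0 children.
Per-node child counts:
  node 26: 2 child(ren)
  node 14: 2 child(ren)
  node 12: 1 child(ren)
  node 2: 0 child(ren)
  node 18: 2 child(ren)
  node 15: 0 child(ren)
  node 19: 0 child(ren)
  node 27: 1 child(ren)
  node 29: 1 child(ren)
  node 36: 0 child(ren)
Matching nodes: [2, 15, 19, 36]
Count of leaf nodes: 4


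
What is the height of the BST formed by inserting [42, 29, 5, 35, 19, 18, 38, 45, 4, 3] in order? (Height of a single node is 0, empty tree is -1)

Insertion order: [42, 29, 5, 35, 19, 18, 38, 45, 4, 3]
Tree (level-order array): [42, 29, 45, 5, 35, None, None, 4, 19, None, 38, 3, None, 18]
Compute height bottom-up (empty subtree = -1):
  height(3) = 1 + max(-1, -1) = 0
  height(4) = 1 + max(0, -1) = 1
  height(18) = 1 + max(-1, -1) = 0
  height(19) = 1 + max(0, -1) = 1
  height(5) = 1 + max(1, 1) = 2
  height(38) = 1 + max(-1, -1) = 0
  height(35) = 1 + max(-1, 0) = 1
  height(29) = 1 + max(2, 1) = 3
  height(45) = 1 + max(-1, -1) = 0
  height(42) = 1 + max(3, 0) = 4
Height = 4


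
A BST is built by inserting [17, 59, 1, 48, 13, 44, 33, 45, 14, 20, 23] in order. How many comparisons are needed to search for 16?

Search path for 16: 17 -> 1 -> 13 -> 14
Found: False
Comparisons: 4


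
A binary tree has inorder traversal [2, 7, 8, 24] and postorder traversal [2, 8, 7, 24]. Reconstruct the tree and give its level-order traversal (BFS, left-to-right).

Inorder:   [2, 7, 8, 24]
Postorder: [2, 8, 7, 24]
Algorithm: postorder visits root last, so walk postorder right-to-left;
each value is the root of the current inorder slice — split it at that
value, recurse on the right subtree first, then the left.
Recursive splits:
  root=24; inorder splits into left=[2, 7, 8], right=[]
  root=7; inorder splits into left=[2], right=[8]
  root=8; inorder splits into left=[], right=[]
  root=2; inorder splits into left=[], right=[]
Reconstructed level-order: [24, 7, 2, 8]


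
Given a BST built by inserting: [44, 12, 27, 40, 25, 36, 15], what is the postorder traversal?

Tree insertion order: [44, 12, 27, 40, 25, 36, 15]
Tree (level-order array): [44, 12, None, None, 27, 25, 40, 15, None, 36]
Postorder traversal: [15, 25, 36, 40, 27, 12, 44]


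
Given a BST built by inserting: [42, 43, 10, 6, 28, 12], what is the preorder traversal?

Tree insertion order: [42, 43, 10, 6, 28, 12]
Tree (level-order array): [42, 10, 43, 6, 28, None, None, None, None, 12]
Preorder traversal: [42, 10, 6, 28, 12, 43]


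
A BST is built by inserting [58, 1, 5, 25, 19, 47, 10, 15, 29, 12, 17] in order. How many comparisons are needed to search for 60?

Search path for 60: 58
Found: False
Comparisons: 1


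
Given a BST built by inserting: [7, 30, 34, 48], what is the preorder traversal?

Tree insertion order: [7, 30, 34, 48]
Tree (level-order array): [7, None, 30, None, 34, None, 48]
Preorder traversal: [7, 30, 34, 48]


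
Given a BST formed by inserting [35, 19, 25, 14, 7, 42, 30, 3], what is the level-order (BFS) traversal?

Tree insertion order: [35, 19, 25, 14, 7, 42, 30, 3]
Tree (level-order array): [35, 19, 42, 14, 25, None, None, 7, None, None, 30, 3]
BFS from the root, enqueuing left then right child of each popped node:
  queue [35] -> pop 35, enqueue [19, 42], visited so far: [35]
  queue [19, 42] -> pop 19, enqueue [14, 25], visited so far: [35, 19]
  queue [42, 14, 25] -> pop 42, enqueue [none], visited so far: [35, 19, 42]
  queue [14, 25] -> pop 14, enqueue [7], visited so far: [35, 19, 42, 14]
  queue [25, 7] -> pop 25, enqueue [30], visited so far: [35, 19, 42, 14, 25]
  queue [7, 30] -> pop 7, enqueue [3], visited so far: [35, 19, 42, 14, 25, 7]
  queue [30, 3] -> pop 30, enqueue [none], visited so far: [35, 19, 42, 14, 25, 7, 30]
  queue [3] -> pop 3, enqueue [none], visited so far: [35, 19, 42, 14, 25, 7, 30, 3]
Result: [35, 19, 42, 14, 25, 7, 30, 3]


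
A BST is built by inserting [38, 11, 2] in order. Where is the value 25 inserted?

Starting tree (level order): [38, 11, None, 2]
Insertion path: 38 -> 11
Result: insert 25 as right child of 11
Final tree (level order): [38, 11, None, 2, 25]


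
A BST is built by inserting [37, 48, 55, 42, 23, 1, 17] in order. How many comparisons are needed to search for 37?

Search path for 37: 37
Found: True
Comparisons: 1


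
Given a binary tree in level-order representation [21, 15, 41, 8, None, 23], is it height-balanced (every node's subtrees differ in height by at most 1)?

Tree (level-order array): [21, 15, 41, 8, None, 23]
Definition: a tree is height-balanced if, at every node, |h(left) - h(right)| <= 1 (empty subtree has height -1).
Bottom-up per-node check:
  node 8: h_left=-1, h_right=-1, diff=0 [OK], height=0
  node 15: h_left=0, h_right=-1, diff=1 [OK], height=1
  node 23: h_left=-1, h_right=-1, diff=0 [OK], height=0
  node 41: h_left=0, h_right=-1, diff=1 [OK], height=1
  node 21: h_left=1, h_right=1, diff=0 [OK], height=2
All nodes satisfy the balance condition.
Result: Balanced


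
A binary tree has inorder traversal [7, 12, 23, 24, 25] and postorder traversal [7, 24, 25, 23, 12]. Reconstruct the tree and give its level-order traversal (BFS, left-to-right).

Inorder:   [7, 12, 23, 24, 25]
Postorder: [7, 24, 25, 23, 12]
Algorithm: postorder visits root last, so walk postorder right-to-left;
each value is the root of the current inorder slice — split it at that
value, recurse on the right subtree first, then the left.
Recursive splits:
  root=12; inorder splits into left=[7], right=[23, 24, 25]
  root=23; inorder splits into left=[], right=[24, 25]
  root=25; inorder splits into left=[24], right=[]
  root=24; inorder splits into left=[], right=[]
  root=7; inorder splits into left=[], right=[]
Reconstructed level-order: [12, 7, 23, 25, 24]


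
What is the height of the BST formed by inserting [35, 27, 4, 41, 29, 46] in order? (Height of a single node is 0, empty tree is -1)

Insertion order: [35, 27, 4, 41, 29, 46]
Tree (level-order array): [35, 27, 41, 4, 29, None, 46]
Compute height bottom-up (empty subtree = -1):
  height(4) = 1 + max(-1, -1) = 0
  height(29) = 1 + max(-1, -1) = 0
  height(27) = 1 + max(0, 0) = 1
  height(46) = 1 + max(-1, -1) = 0
  height(41) = 1 + max(-1, 0) = 1
  height(35) = 1 + max(1, 1) = 2
Height = 2


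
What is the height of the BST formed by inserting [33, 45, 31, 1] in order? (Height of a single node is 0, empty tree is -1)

Insertion order: [33, 45, 31, 1]
Tree (level-order array): [33, 31, 45, 1]
Compute height bottom-up (empty subtree = -1):
  height(1) = 1 + max(-1, -1) = 0
  height(31) = 1 + max(0, -1) = 1
  height(45) = 1 + max(-1, -1) = 0
  height(33) = 1 + max(1, 0) = 2
Height = 2


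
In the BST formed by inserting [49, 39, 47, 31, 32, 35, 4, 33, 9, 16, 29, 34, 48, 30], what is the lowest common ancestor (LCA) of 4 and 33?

Tree insertion order: [49, 39, 47, 31, 32, 35, 4, 33, 9, 16, 29, 34, 48, 30]
Tree (level-order array): [49, 39, None, 31, 47, 4, 32, None, 48, None, 9, None, 35, None, None, None, 16, 33, None, None, 29, None, 34, None, 30]
In a BST, the LCA of p=4, q=33 is the first node v on the
root-to-leaf path with p <= v <= q (go left if both < v, right if both > v).
Walk from root:
  at 49: both 4 and 33 < 49, go left
  at 39: both 4 and 33 < 39, go left
  at 31: 4 <= 31 <= 33, this is the LCA
LCA = 31


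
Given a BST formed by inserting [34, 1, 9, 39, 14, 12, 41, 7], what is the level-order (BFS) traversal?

Tree insertion order: [34, 1, 9, 39, 14, 12, 41, 7]
Tree (level-order array): [34, 1, 39, None, 9, None, 41, 7, 14, None, None, None, None, 12]
BFS from the root, enqueuing left then right child of each popped node:
  queue [34] -> pop 34, enqueue [1, 39], visited so far: [34]
  queue [1, 39] -> pop 1, enqueue [9], visited so far: [34, 1]
  queue [39, 9] -> pop 39, enqueue [41], visited so far: [34, 1, 39]
  queue [9, 41] -> pop 9, enqueue [7, 14], visited so far: [34, 1, 39, 9]
  queue [41, 7, 14] -> pop 41, enqueue [none], visited so far: [34, 1, 39, 9, 41]
  queue [7, 14] -> pop 7, enqueue [none], visited so far: [34, 1, 39, 9, 41, 7]
  queue [14] -> pop 14, enqueue [12], visited so far: [34, 1, 39, 9, 41, 7, 14]
  queue [12] -> pop 12, enqueue [none], visited so far: [34, 1, 39, 9, 41, 7, 14, 12]
Result: [34, 1, 39, 9, 41, 7, 14, 12]


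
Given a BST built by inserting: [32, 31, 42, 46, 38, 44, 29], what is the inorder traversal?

Tree insertion order: [32, 31, 42, 46, 38, 44, 29]
Tree (level-order array): [32, 31, 42, 29, None, 38, 46, None, None, None, None, 44]
Inorder traversal: [29, 31, 32, 38, 42, 44, 46]


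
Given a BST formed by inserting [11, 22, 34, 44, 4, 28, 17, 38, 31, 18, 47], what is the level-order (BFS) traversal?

Tree insertion order: [11, 22, 34, 44, 4, 28, 17, 38, 31, 18, 47]
Tree (level-order array): [11, 4, 22, None, None, 17, 34, None, 18, 28, 44, None, None, None, 31, 38, 47]
BFS from the root, enqueuing left then right child of each popped node:
  queue [11] -> pop 11, enqueue [4, 22], visited so far: [11]
  queue [4, 22] -> pop 4, enqueue [none], visited so far: [11, 4]
  queue [22] -> pop 22, enqueue [17, 34], visited so far: [11, 4, 22]
  queue [17, 34] -> pop 17, enqueue [18], visited so far: [11, 4, 22, 17]
  queue [34, 18] -> pop 34, enqueue [28, 44], visited so far: [11, 4, 22, 17, 34]
  queue [18, 28, 44] -> pop 18, enqueue [none], visited so far: [11, 4, 22, 17, 34, 18]
  queue [28, 44] -> pop 28, enqueue [31], visited so far: [11, 4, 22, 17, 34, 18, 28]
  queue [44, 31] -> pop 44, enqueue [38, 47], visited so far: [11, 4, 22, 17, 34, 18, 28, 44]
  queue [31, 38, 47] -> pop 31, enqueue [none], visited so far: [11, 4, 22, 17, 34, 18, 28, 44, 31]
  queue [38, 47] -> pop 38, enqueue [none], visited so far: [11, 4, 22, 17, 34, 18, 28, 44, 31, 38]
  queue [47] -> pop 47, enqueue [none], visited so far: [11, 4, 22, 17, 34, 18, 28, 44, 31, 38, 47]
Result: [11, 4, 22, 17, 34, 18, 28, 44, 31, 38, 47]


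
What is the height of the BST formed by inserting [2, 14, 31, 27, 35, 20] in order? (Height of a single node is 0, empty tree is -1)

Insertion order: [2, 14, 31, 27, 35, 20]
Tree (level-order array): [2, None, 14, None, 31, 27, 35, 20]
Compute height bottom-up (empty subtree = -1):
  height(20) = 1 + max(-1, -1) = 0
  height(27) = 1 + max(0, -1) = 1
  height(35) = 1 + max(-1, -1) = 0
  height(31) = 1 + max(1, 0) = 2
  height(14) = 1 + max(-1, 2) = 3
  height(2) = 1 + max(-1, 3) = 4
Height = 4


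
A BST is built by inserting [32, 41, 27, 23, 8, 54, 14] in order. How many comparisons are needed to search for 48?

Search path for 48: 32 -> 41 -> 54
Found: False
Comparisons: 3


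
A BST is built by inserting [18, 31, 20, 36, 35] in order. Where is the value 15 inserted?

Starting tree (level order): [18, None, 31, 20, 36, None, None, 35]
Insertion path: 18
Result: insert 15 as left child of 18
Final tree (level order): [18, 15, 31, None, None, 20, 36, None, None, 35]


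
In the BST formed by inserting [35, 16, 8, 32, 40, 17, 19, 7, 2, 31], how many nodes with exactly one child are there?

Tree built from: [35, 16, 8, 32, 40, 17, 19, 7, 2, 31]
Tree (level-order array): [35, 16, 40, 8, 32, None, None, 7, None, 17, None, 2, None, None, 19, None, None, None, 31]
Rule: These are nodes with exactly 1 non-null child.
Per-node child counts:
  node 35: 2 child(ren)
  node 16: 2 child(ren)
  node 8: 1 child(ren)
  node 7: 1 child(ren)
  node 2: 0 child(ren)
  node 32: 1 child(ren)
  node 17: 1 child(ren)
  node 19: 1 child(ren)
  node 31: 0 child(ren)
  node 40: 0 child(ren)
Matching nodes: [8, 7, 32, 17, 19]
Count of nodes with exactly one child: 5


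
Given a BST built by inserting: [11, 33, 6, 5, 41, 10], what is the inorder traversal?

Tree insertion order: [11, 33, 6, 5, 41, 10]
Tree (level-order array): [11, 6, 33, 5, 10, None, 41]
Inorder traversal: [5, 6, 10, 11, 33, 41]


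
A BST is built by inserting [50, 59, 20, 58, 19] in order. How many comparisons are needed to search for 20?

Search path for 20: 50 -> 20
Found: True
Comparisons: 2


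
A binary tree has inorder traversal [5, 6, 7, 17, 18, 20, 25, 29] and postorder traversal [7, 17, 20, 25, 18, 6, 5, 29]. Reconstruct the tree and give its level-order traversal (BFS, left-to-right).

Inorder:   [5, 6, 7, 17, 18, 20, 25, 29]
Postorder: [7, 17, 20, 25, 18, 6, 5, 29]
Algorithm: postorder visits root last, so walk postorder right-to-left;
each value is the root of the current inorder slice — split it at that
value, recurse on the right subtree first, then the left.
Recursive splits:
  root=29; inorder splits into left=[5, 6, 7, 17, 18, 20, 25], right=[]
  root=5; inorder splits into left=[], right=[6, 7, 17, 18, 20, 25]
  root=6; inorder splits into left=[], right=[7, 17, 18, 20, 25]
  root=18; inorder splits into left=[7, 17], right=[20, 25]
  root=25; inorder splits into left=[20], right=[]
  root=20; inorder splits into left=[], right=[]
  root=17; inorder splits into left=[7], right=[]
  root=7; inorder splits into left=[], right=[]
Reconstructed level-order: [29, 5, 6, 18, 17, 25, 7, 20]


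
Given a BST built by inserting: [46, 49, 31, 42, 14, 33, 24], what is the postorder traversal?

Tree insertion order: [46, 49, 31, 42, 14, 33, 24]
Tree (level-order array): [46, 31, 49, 14, 42, None, None, None, 24, 33]
Postorder traversal: [24, 14, 33, 42, 31, 49, 46]
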